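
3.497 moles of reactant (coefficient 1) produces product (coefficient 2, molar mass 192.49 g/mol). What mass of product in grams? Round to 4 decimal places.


Use the coefficient ratio to convert reactant moles to product moles, then multiply by the product's molar mass.
moles_P = moles_R * (coeff_P / coeff_R) = 3.497 * (2/1) = 6.994
mass_P = moles_P * M_P = 6.994 * 192.49
mass_P = 1346.27506 g, rounded to 4 dp:

1346.2751 g


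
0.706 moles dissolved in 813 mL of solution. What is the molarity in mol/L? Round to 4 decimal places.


Convert volume to liters: V_L = V_mL / 1000.
V_L = 813 / 1000 = 0.813 L
M = n / V_L = 0.706 / 0.813
M = 0.86838868 mol/L, rounded to 4 dp:

0.8684 mol/L


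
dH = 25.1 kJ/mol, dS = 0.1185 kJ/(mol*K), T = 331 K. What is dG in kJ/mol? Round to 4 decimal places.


Gibbs: dG = dH - T*dS (consistent units, dS already in kJ/(mol*K)).
T*dS = 331 * 0.1185 = 39.2235
dG = 25.1 - (39.2235)
dG = -14.1235 kJ/mol, rounded to 4 dp:

-14.1235 kJ/mol


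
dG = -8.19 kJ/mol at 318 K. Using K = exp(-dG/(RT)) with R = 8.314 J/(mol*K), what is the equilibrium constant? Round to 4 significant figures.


dG is in kJ/mol; multiply by 1000 to match R in J/(mol*K).
RT = 8.314 * 318 = 2643.852 J/mol
exponent = -dG*1000 / (RT) = -(-8.19*1000) / 2643.852 = 3.09775282
K = exp(3.09775282)
K = 22.148124, rounded to 4 significant figures:

22.15


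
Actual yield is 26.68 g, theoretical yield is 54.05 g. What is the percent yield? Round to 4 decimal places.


% yield = 100 * actual / theoretical
% yield = 100 * 26.68 / 54.05
% yield = 49.36170213 %, rounded to 4 dp:

49.3617 %


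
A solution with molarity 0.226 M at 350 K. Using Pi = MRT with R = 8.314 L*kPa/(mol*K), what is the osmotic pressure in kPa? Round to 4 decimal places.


Osmotic pressure (van't Hoff): Pi = M*R*T.
RT = 8.314 * 350 = 2909.9
Pi = 0.226 * 2909.9
Pi = 657.6374 kPa, rounded to 4 dp:

657.6374 kPa


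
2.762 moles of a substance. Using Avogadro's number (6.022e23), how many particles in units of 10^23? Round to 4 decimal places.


N = n * NA, then divide by 1e23 for the requested units.
N / 1e23 = n * 6.022
N / 1e23 = 2.762 * 6.022
N / 1e23 = 16.632764, rounded to 4 dp:

16.6328


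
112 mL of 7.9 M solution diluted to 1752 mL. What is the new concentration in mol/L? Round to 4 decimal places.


Dilution: M1*V1 = M2*V2, solve for M2.
M2 = M1*V1 / V2
M2 = 7.9 * 112 / 1752
M2 = 884.8 / 1752
M2 = 0.50502283 mol/L, rounded to 4 dp:

0.5050 mol/L


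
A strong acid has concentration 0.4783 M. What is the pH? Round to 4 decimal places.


A strong acid dissociates completely, so [H+] equals the given concentration.
pH = -log10([H+]) = -log10(0.4783)
pH = 0.32029962, rounded to 4 dp:

0.3203


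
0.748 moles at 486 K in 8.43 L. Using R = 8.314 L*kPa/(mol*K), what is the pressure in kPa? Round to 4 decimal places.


PV = nRT, solve for P = nRT / V.
nRT = 0.748 * 8.314 * 486 = 3022.3718
P = 3022.3718 / 8.43
P = 358.52571767 kPa, rounded to 4 dp:

358.5257 kPa


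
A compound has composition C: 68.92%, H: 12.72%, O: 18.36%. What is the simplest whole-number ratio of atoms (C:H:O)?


Assume 100 g of compound, divide each mass% by atomic mass to get moles, then normalize by the smallest to get a raw atom ratio.
Moles per 100 g: C: 68.92/12.011 = 5.7381, H: 12.72/1.008 = 12.619, O: 18.36/15.999 = 1.1476
Raw ratio (divide by min = 1.1476): C: 5.0, H: 10.996, O: 1.0
Multiply by 1 to clear fractions: C: 5.0 ~= 5, H: 10.996 ~= 11, O: 1.0 ~= 1
Reduce by GCD to get the simplest whole-number ratio:

5:11:1


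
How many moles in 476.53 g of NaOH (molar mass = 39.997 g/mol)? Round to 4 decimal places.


n = mass / M
n = 476.53 / 39.997
n = 11.91414356 mol, rounded to 4 dp:

11.9141 mol


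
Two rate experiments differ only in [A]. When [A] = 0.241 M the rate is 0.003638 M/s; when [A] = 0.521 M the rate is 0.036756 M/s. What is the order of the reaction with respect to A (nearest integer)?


Rate is proportional to [A]^n, so rate2/rate1 = ([A]2/[A]1)^n. Take logs to solve for n.
rate2/rate1 = 0.036756 / 0.003638 = 10.1034
[A]2/[A]1 = 0.521 / 0.241 = 2.1618
n = ln(10.1034) / ln(2.1618) = 3.0
Nearest integer order:

3


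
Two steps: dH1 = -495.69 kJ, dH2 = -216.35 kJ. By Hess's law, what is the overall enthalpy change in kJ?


Hess's law: enthalpy is a state function, so add the step enthalpies.
dH_total = dH1 + dH2 = -495.69 + (-216.35)
dH_total = -712.04 kJ:

-712.04 kJ


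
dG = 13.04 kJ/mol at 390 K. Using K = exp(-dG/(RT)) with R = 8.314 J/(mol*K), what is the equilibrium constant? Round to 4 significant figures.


dG is in kJ/mol; multiply by 1000 to match R in J/(mol*K).
RT = 8.314 * 390 = 3242.46 J/mol
exponent = -dG*1000 / (RT) = -(13.04*1000) / 3242.46 = -4.02163789
K = exp(-4.02163789)
K = 0.017923584, rounded to 4 significant figures:

0.01792


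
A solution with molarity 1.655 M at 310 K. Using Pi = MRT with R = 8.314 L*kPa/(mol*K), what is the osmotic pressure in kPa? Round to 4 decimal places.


Osmotic pressure (van't Hoff): Pi = M*R*T.
RT = 8.314 * 310 = 2577.34
Pi = 1.655 * 2577.34
Pi = 4265.4977 kPa, rounded to 4 dp:

4265.4977 kPa


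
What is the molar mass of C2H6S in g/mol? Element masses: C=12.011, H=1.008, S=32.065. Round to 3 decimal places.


M = sum(count * atomic_mass) over atoms.
M = 2*12.011 + 6*1.008 + 1*32.065
M = 24.022 + 6.048 + 32.065
M = 62.135 g/mol, rounded to 3 dp:

62.135 g/mol


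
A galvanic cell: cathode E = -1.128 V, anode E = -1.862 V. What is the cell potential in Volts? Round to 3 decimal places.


Standard cell potential: E_cell = E_cathode - E_anode.
E_cell = -1.128 - (-1.862)
E_cell = 0.734 V, rounded to 3 dp:

0.734 V


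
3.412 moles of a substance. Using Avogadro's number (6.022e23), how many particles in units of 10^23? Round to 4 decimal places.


N = n * NA, then divide by 1e23 for the requested units.
N / 1e23 = n * 6.022
N / 1e23 = 3.412 * 6.022
N / 1e23 = 20.547064, rounded to 4 dp:

20.5471


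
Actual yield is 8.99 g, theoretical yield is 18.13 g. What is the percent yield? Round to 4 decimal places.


% yield = 100 * actual / theoretical
% yield = 100 * 8.99 / 18.13
% yield = 49.58632101 %, rounded to 4 dp:

49.5863 %


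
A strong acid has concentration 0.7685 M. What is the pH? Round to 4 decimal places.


A strong acid dissociates completely, so [H+] equals the given concentration.
pH = -log10([H+]) = -log10(0.7685)
pH = 0.11435613, rounded to 4 dp:

0.1144


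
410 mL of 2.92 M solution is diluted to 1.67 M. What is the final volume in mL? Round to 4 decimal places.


Dilution: M1*V1 = M2*V2, solve for V2.
V2 = M1*V1 / M2
V2 = 2.92 * 410 / 1.67
V2 = 1197.2 / 1.67
V2 = 716.88622754 mL, rounded to 4 dp:

716.8862 mL


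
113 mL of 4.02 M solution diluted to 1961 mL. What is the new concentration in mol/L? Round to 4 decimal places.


Dilution: M1*V1 = M2*V2, solve for M2.
M2 = M1*V1 / V2
M2 = 4.02 * 113 / 1961
M2 = 454.26 / 1961
M2 = 0.23164712 mol/L, rounded to 4 dp:

0.2316 mol/L


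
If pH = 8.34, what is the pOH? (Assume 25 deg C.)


At 25 deg C, pH + pOH = 14.
pOH = 14 - pH = 14 - 8.34
pOH = 5.66:

5.66


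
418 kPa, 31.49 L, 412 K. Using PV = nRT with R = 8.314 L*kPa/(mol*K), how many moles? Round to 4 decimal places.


PV = nRT, solve for n = PV / (RT).
PV = 418 * 31.49 = 13162.82
RT = 8.314 * 412 = 3425.368
n = 13162.82 / 3425.368
n = 3.84274624 mol, rounded to 4 dp:

3.8427 mol


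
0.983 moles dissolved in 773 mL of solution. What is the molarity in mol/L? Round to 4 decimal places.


Convert volume to liters: V_L = V_mL / 1000.
V_L = 773 / 1000 = 0.773 L
M = n / V_L = 0.983 / 0.773
M = 1.27166882 mol/L, rounded to 4 dp:

1.2717 mol/L


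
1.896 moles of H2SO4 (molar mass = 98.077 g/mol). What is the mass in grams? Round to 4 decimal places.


mass = n * M
mass = 1.896 * 98.077
mass = 185.953992 g, rounded to 4 dp:

185.9540 g


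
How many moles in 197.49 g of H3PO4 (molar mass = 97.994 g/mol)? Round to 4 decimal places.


n = mass / M
n = 197.49 / 97.994
n = 2.01532747 mol, rounded to 4 dp:

2.0153 mol


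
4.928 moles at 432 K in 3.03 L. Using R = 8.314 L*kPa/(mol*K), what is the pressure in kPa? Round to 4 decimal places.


PV = nRT, solve for P = nRT / V.
nRT = 4.928 * 8.314 * 432 = 17699.6413
P = 17699.6413 / 3.03
P = 5841.46577558 kPa, rounded to 4 dp:

5841.4658 kPa


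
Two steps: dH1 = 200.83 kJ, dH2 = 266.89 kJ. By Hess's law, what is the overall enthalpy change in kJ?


Hess's law: enthalpy is a state function, so add the step enthalpies.
dH_total = dH1 + dH2 = 200.83 + (266.89)
dH_total = 467.72 kJ:

467.72 kJ


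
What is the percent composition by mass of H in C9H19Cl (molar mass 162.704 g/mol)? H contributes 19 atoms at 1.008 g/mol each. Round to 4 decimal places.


pct = 100 * (n_elem * M_elem) / M_total
mass_contribution = 19 * 1.008 = 19.152 g/mol
pct = 100 * 19.152 / 162.704
pct = 11.77106893 %, rounded to 4 dp:

11.7711 %


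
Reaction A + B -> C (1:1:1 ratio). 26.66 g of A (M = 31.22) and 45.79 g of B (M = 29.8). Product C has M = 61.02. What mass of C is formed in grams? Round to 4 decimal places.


Find moles of each reactant; the smaller value is the limiting reagent in a 1:1:1 reaction, so moles_C equals moles of the limiter.
n_A = mass_A / M_A = 26.66 / 31.22 = 0.85394 mol
n_B = mass_B / M_B = 45.79 / 29.8 = 1.536577 mol
Limiting reagent: A (smaller), n_limiting = 0.85394 mol
mass_C = n_limiting * M_C = 0.85394 * 61.02
mass_C = 52.1074188 g, rounded to 4 dp:

52.1074 g


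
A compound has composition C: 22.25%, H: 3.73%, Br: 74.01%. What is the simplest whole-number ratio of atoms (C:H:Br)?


Assume 100 g of compound, divide each mass% by atomic mass to get moles, then normalize by the smallest to get a raw atom ratio.
Moles per 100 g: C: 22.25/12.011 = 1.8525, H: 3.73/1.008 = 3.7004, Br: 74.01/79.904 = 0.9262
Raw ratio (divide by min = 0.9262): C: 2.0, H: 3.995, Br: 1.0
Multiply by 1 to clear fractions: C: 2.0 ~= 2, H: 3.995 ~= 4, Br: 1.0 ~= 1
Reduce by GCD to get the simplest whole-number ratio:

2:4:1


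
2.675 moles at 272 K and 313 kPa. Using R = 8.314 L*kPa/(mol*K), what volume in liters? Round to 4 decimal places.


PV = nRT, solve for V = nRT / P.
nRT = 2.675 * 8.314 * 272 = 6049.2664
V = 6049.2664 / 313
V = 19.32672971 L, rounded to 4 dp:

19.3267 L


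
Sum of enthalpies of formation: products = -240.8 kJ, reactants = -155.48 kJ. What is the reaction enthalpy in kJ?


dH_rxn = sum(dH_f products) - sum(dH_f reactants)
dH_rxn = -240.8 - (-155.48)
dH_rxn = -85.32 kJ:

-85.32 kJ


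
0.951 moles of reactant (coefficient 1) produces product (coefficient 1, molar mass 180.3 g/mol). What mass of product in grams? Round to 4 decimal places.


Use the coefficient ratio to convert reactant moles to product moles, then multiply by the product's molar mass.
moles_P = moles_R * (coeff_P / coeff_R) = 0.951 * (1/1) = 0.951
mass_P = moles_P * M_P = 0.951 * 180.3
mass_P = 171.4653 g, rounded to 4 dp:

171.4653 g


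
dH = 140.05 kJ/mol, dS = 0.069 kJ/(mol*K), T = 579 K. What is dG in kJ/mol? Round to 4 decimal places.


Gibbs: dG = dH - T*dS (consistent units, dS already in kJ/(mol*K)).
T*dS = 579 * 0.069 = 39.951
dG = 140.05 - (39.951)
dG = 100.099 kJ/mol, rounded to 4 dp:

100.0990 kJ/mol


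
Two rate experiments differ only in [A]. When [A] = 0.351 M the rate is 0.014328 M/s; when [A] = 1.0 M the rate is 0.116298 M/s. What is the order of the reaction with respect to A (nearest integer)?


Rate is proportional to [A]^n, so rate2/rate1 = ([A]2/[A]1)^n. Take logs to solve for n.
rate2/rate1 = 0.116298 / 0.014328 = 8.1168
[A]2/[A]1 = 1.0 / 0.351 = 2.849
n = ln(8.1168) / ln(2.849) = 2.0
Nearest integer order:

2


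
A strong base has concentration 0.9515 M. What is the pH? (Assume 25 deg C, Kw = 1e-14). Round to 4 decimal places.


A strong base dissociates completely, so [OH-] equals the given concentration.
pOH = -log10([OH-]) = -log10(0.9515) = 0.021591
pH = 14 - pOH = 14 - 0.021591
pH = 13.978409, rounded to 4 dp:

13.9784


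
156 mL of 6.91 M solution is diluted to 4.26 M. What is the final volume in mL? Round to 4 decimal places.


Dilution: M1*V1 = M2*V2, solve for V2.
V2 = M1*V1 / M2
V2 = 6.91 * 156 / 4.26
V2 = 1077.96 / 4.26
V2 = 253.04225352 mL, rounded to 4 dp:

253.0423 mL


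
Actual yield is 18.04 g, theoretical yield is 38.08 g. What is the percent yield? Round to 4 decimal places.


% yield = 100 * actual / theoretical
% yield = 100 * 18.04 / 38.08
% yield = 47.37394958 %, rounded to 4 dp:

47.3739 %


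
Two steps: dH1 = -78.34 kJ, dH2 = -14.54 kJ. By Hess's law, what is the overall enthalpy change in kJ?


Hess's law: enthalpy is a state function, so add the step enthalpies.
dH_total = dH1 + dH2 = -78.34 + (-14.54)
dH_total = -92.88 kJ:

-92.88 kJ


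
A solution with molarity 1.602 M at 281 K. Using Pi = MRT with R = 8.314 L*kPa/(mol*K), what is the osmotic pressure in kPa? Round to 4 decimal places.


Osmotic pressure (van't Hoff): Pi = M*R*T.
RT = 8.314 * 281 = 2336.234
Pi = 1.602 * 2336.234
Pi = 3742.646868 kPa, rounded to 4 dp:

3742.6469 kPa


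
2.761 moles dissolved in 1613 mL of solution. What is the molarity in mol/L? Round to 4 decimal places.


Convert volume to liters: V_L = V_mL / 1000.
V_L = 1613 / 1000 = 1.613 L
M = n / V_L = 2.761 / 1.613
M = 1.7117173 mol/L, rounded to 4 dp:

1.7117 mol/L


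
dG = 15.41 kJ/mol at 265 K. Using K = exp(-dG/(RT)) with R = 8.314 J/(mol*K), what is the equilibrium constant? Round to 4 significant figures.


dG is in kJ/mol; multiply by 1000 to match R in J/(mol*K).
RT = 8.314 * 265 = 2203.21 J/mol
exponent = -dG*1000 / (RT) = -(15.41*1000) / 2203.21 = -6.99434008
K = exp(-6.99434008)
K = 0.00091705778, rounded to 4 significant figures:

0.0009171


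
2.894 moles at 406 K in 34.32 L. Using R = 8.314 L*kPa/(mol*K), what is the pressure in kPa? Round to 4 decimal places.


PV = nRT, solve for P = nRT / V.
nRT = 2.894 * 8.314 * 406 = 9768.6507
P = 9768.6507 / 34.32
P = 284.63434441 kPa, rounded to 4 dp:

284.6343 kPa


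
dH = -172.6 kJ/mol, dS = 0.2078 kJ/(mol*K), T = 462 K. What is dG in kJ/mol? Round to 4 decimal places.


Gibbs: dG = dH - T*dS (consistent units, dS already in kJ/(mol*K)).
T*dS = 462 * 0.2078 = 96.0036
dG = -172.6 - (96.0036)
dG = -268.6036 kJ/mol, rounded to 4 dp:

-268.6036 kJ/mol


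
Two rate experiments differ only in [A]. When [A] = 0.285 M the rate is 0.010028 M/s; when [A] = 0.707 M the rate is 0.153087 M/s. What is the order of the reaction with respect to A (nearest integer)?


Rate is proportional to [A]^n, so rate2/rate1 = ([A]2/[A]1)^n. Take logs to solve for n.
rate2/rate1 = 0.153087 / 0.010028 = 15.266
[A]2/[A]1 = 0.707 / 0.285 = 2.4807
n = ln(15.266) / ln(2.4807) = 3.0
Nearest integer order:

3


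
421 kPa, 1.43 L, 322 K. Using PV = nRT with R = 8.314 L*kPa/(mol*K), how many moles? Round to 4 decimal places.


PV = nRT, solve for n = PV / (RT).
PV = 421 * 1.43 = 602.03
RT = 8.314 * 322 = 2677.108
n = 602.03 / 2677.108
n = 0.22488073 mol, rounded to 4 dp:

0.2249 mol


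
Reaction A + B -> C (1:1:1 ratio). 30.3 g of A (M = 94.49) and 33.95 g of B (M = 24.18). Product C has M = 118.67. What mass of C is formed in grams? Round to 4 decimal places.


Find moles of each reactant; the smaller value is the limiting reagent in a 1:1:1 reaction, so moles_C equals moles of the limiter.
n_A = mass_A / M_A = 30.3 / 94.49 = 0.320669 mol
n_B = mass_B / M_B = 33.95 / 24.18 = 1.404053 mol
Limiting reagent: A (smaller), n_limiting = 0.320669 mol
mass_C = n_limiting * M_C = 0.320669 * 118.67
mass_C = 38.05379023 g, rounded to 4 dp:

38.0538 g


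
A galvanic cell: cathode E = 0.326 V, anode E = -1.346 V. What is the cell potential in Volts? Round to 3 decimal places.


Standard cell potential: E_cell = E_cathode - E_anode.
E_cell = 0.326 - (-1.346)
E_cell = 1.672 V, rounded to 3 dp:

1.672 V


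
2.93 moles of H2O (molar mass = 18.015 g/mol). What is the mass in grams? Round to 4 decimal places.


mass = n * M
mass = 2.93 * 18.015
mass = 52.78395 g, rounded to 4 dp:

52.7840 g


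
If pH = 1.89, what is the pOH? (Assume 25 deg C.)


At 25 deg C, pH + pOH = 14.
pOH = 14 - pH = 14 - 1.89
pOH = 12.11:

12.11


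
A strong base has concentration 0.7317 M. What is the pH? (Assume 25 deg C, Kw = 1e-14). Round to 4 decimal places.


A strong base dissociates completely, so [OH-] equals the given concentration.
pOH = -log10([OH-]) = -log10(0.7317) = 0.135667
pH = 14 - pOH = 14 - 0.135667
pH = 13.864333, rounded to 4 dp:

13.8643


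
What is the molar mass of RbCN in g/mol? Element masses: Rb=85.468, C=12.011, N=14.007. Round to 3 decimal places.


M = sum(count * atomic_mass) over atoms.
M = 1*85.468 + 1*12.011 + 1*14.007
M = 85.468 + 12.011 + 14.007
M = 111.486 g/mol, rounded to 3 dp:

111.486 g/mol


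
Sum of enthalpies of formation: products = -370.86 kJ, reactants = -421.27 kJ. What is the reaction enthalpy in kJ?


dH_rxn = sum(dH_f products) - sum(dH_f reactants)
dH_rxn = -370.86 - (-421.27)
dH_rxn = 50.41 kJ:

50.41 kJ


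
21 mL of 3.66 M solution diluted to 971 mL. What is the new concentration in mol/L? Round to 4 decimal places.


Dilution: M1*V1 = M2*V2, solve for M2.
M2 = M1*V1 / V2
M2 = 3.66 * 21 / 971
M2 = 76.86 / 971
M2 = 0.07915551 mol/L, rounded to 4 dp:

0.0792 mol/L


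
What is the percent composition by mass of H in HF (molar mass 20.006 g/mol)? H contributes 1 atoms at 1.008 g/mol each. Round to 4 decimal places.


pct = 100 * (n_elem * M_elem) / M_total
mass_contribution = 1 * 1.008 = 1.008 g/mol
pct = 100 * 1.008 / 20.006
pct = 5.03848845 %, rounded to 4 dp:

5.0385 %


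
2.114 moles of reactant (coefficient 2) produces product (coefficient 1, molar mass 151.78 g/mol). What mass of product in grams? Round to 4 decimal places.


Use the coefficient ratio to convert reactant moles to product moles, then multiply by the product's molar mass.
moles_P = moles_R * (coeff_P / coeff_R) = 2.114 * (1/2) = 1.057
mass_P = moles_P * M_P = 1.057 * 151.78
mass_P = 160.43146 g, rounded to 4 dp:

160.4315 g


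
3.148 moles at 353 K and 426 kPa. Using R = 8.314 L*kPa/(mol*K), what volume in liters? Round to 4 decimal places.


PV = nRT, solve for V = nRT / P.
nRT = 3.148 * 8.314 * 353 = 9238.8826
V = 9238.8826 / 426
V = 21.68751784 L, rounded to 4 dp:

21.6875 L


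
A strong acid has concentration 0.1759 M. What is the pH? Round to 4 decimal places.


A strong acid dissociates completely, so [H+] equals the given concentration.
pH = -log10([H+]) = -log10(0.1759)
pH = 0.75473416, rounded to 4 dp:

0.7547


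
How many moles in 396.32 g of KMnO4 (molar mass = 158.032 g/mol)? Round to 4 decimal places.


n = mass / M
n = 396.32 / 158.032
n = 2.50784651 mol, rounded to 4 dp:

2.5078 mol


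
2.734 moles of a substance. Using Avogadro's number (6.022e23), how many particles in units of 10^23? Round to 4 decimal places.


N = n * NA, then divide by 1e23 for the requested units.
N / 1e23 = n * 6.022
N / 1e23 = 2.734 * 6.022
N / 1e23 = 16.464148, rounded to 4 dp:

16.4641


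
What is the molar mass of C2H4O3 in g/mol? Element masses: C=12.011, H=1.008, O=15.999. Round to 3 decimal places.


M = sum(count * atomic_mass) over atoms.
M = 2*12.011 + 4*1.008 + 3*15.999
M = 24.022 + 4.032 + 47.997
M = 76.051 g/mol, rounded to 3 dp:

76.051 g/mol


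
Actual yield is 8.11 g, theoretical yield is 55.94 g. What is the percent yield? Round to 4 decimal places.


% yield = 100 * actual / theoretical
% yield = 100 * 8.11 / 55.94
% yield = 14.49767608 %, rounded to 4 dp:

14.4977 %


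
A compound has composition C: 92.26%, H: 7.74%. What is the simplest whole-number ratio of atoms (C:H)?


Assume 100 g of compound, divide each mass% by atomic mass to get moles, then normalize by the smallest to get a raw atom ratio.
Moles per 100 g: C: 92.26/12.011 = 7.6813, H: 7.74/1.008 = 7.6786
Raw ratio (divide by min = 7.6786): C: 1.0, H: 1.0
Multiply by 1 to clear fractions: C: 1.0 ~= 1, H: 1.0 ~= 1
Reduce by GCD to get the simplest whole-number ratio:

1:1


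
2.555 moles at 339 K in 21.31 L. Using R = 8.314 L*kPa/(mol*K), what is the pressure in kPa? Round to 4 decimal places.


PV = nRT, solve for P = nRT / V.
nRT = 2.555 * 8.314 * 339 = 7201.1295
P = 7201.1295 / 21.31
P = 337.9225481 kPa, rounded to 4 dp:

337.9225 kPa


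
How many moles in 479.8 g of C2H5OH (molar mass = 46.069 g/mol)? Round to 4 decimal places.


n = mass / M
n = 479.8 / 46.069
n = 10.41481256 mol, rounded to 4 dp:

10.4148 mol


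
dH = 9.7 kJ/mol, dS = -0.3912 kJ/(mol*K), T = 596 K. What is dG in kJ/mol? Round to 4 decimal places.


Gibbs: dG = dH - T*dS (consistent units, dS already in kJ/(mol*K)).
T*dS = 596 * -0.3912 = -233.1552
dG = 9.7 - (-233.1552)
dG = 242.8552 kJ/mol, rounded to 4 dp:

242.8552 kJ/mol


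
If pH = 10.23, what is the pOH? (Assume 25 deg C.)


At 25 deg C, pH + pOH = 14.
pOH = 14 - pH = 14 - 10.23
pOH = 3.77:

3.77


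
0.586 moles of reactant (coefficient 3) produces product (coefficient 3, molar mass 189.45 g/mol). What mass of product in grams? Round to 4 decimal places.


Use the coefficient ratio to convert reactant moles to product moles, then multiply by the product's molar mass.
moles_P = moles_R * (coeff_P / coeff_R) = 0.586 * (3/3) = 0.586
mass_P = moles_P * M_P = 0.586 * 189.45
mass_P = 111.0177 g, rounded to 4 dp:

111.0177 g


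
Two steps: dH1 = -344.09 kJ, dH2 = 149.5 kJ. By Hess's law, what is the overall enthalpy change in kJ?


Hess's law: enthalpy is a state function, so add the step enthalpies.
dH_total = dH1 + dH2 = -344.09 + (149.5)
dH_total = -194.59 kJ:

-194.59 kJ


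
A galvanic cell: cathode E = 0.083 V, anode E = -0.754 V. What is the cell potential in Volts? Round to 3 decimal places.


Standard cell potential: E_cell = E_cathode - E_anode.
E_cell = 0.083 - (-0.754)
E_cell = 0.837 V, rounded to 3 dp:

0.837 V


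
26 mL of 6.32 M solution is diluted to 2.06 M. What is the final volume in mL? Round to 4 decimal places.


Dilution: M1*V1 = M2*V2, solve for V2.
V2 = M1*V1 / M2
V2 = 6.32 * 26 / 2.06
V2 = 164.32 / 2.06
V2 = 79.76699029 mL, rounded to 4 dp:

79.7670 mL


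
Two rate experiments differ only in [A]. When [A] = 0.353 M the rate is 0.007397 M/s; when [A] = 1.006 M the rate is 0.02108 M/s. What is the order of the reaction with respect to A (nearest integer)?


Rate is proportional to [A]^n, so rate2/rate1 = ([A]2/[A]1)^n. Take logs to solve for n.
rate2/rate1 = 0.02108 / 0.007397 = 2.8498
[A]2/[A]1 = 1.006 / 0.353 = 2.8499
n = ln(2.8498) / ln(2.8499) = 1.0
Nearest integer order:

1


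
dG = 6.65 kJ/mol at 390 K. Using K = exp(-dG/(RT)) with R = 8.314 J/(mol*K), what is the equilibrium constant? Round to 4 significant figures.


dG is in kJ/mol; multiply by 1000 to match R in J/(mol*K).
RT = 8.314 * 390 = 3242.46 J/mol
exponent = -dG*1000 / (RT) = -(6.65*1000) / 3242.46 = -2.05091196
K = exp(-2.05091196)
K = 0.12861756, rounded to 4 significant figures:

0.1286


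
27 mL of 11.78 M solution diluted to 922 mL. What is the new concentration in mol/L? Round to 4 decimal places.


Dilution: M1*V1 = M2*V2, solve for M2.
M2 = M1*V1 / V2
M2 = 11.78 * 27 / 922
M2 = 318.06 / 922
M2 = 0.34496746 mol/L, rounded to 4 dp:

0.3450 mol/L


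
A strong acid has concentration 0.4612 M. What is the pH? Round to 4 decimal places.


A strong acid dissociates completely, so [H+] equals the given concentration.
pH = -log10([H+]) = -log10(0.4612)
pH = 0.3361107, rounded to 4 dp:

0.3361


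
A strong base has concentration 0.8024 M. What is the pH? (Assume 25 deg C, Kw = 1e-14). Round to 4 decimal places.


A strong base dissociates completely, so [OH-] equals the given concentration.
pOH = -log10([OH-]) = -log10(0.8024) = 0.095609
pH = 14 - pOH = 14 - 0.095609
pH = 13.904391, rounded to 4 dp:

13.9044


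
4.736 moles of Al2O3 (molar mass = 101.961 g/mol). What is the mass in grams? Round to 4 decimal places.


mass = n * M
mass = 4.736 * 101.961
mass = 482.887296 g, rounded to 4 dp:

482.8873 g


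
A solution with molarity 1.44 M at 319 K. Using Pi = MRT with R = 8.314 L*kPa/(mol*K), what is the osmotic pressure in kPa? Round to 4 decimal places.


Osmotic pressure (van't Hoff): Pi = M*R*T.
RT = 8.314 * 319 = 2652.166
Pi = 1.44 * 2652.166
Pi = 3819.11904 kPa, rounded to 4 dp:

3819.1190 kPa


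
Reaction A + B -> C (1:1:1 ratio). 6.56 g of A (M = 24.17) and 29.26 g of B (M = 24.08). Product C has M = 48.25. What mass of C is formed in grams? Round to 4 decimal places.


Find moles of each reactant; the smaller value is the limiting reagent in a 1:1:1 reaction, so moles_C equals moles of the limiter.
n_A = mass_A / M_A = 6.56 / 24.17 = 0.271411 mol
n_B = mass_B / M_B = 29.26 / 24.08 = 1.215116 mol
Limiting reagent: A (smaller), n_limiting = 0.271411 mol
mass_C = n_limiting * M_C = 0.271411 * 48.25
mass_C = 13.09558075 g, rounded to 4 dp:

13.0956 g


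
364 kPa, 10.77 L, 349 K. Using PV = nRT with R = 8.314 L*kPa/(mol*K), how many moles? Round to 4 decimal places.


PV = nRT, solve for n = PV / (RT).
PV = 364 * 10.77 = 3920.28
RT = 8.314 * 349 = 2901.586
n = 3920.28 / 2901.586
n = 1.35108179 mol, rounded to 4 dp:

1.3511 mol


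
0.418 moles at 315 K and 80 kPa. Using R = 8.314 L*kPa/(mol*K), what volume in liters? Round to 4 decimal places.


PV = nRT, solve for V = nRT / P.
nRT = 0.418 * 8.314 * 315 = 1094.7044
V = 1094.7044 / 80
V = 13.683805 L, rounded to 4 dp:

13.6838 L


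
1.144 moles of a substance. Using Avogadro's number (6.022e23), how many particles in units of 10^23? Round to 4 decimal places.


N = n * NA, then divide by 1e23 for the requested units.
N / 1e23 = n * 6.022
N / 1e23 = 1.144 * 6.022
N / 1e23 = 6.889168, rounded to 4 dp:

6.8892


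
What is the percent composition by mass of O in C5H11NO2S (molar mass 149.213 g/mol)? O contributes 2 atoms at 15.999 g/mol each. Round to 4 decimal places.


pct = 100 * (n_elem * M_elem) / M_total
mass_contribution = 2 * 15.999 = 31.998 g/mol
pct = 100 * 31.998 / 149.213
pct = 21.44451221 %, rounded to 4 dp:

21.4445 %


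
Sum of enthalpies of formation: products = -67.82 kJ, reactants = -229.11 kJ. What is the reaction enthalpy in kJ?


dH_rxn = sum(dH_f products) - sum(dH_f reactants)
dH_rxn = -67.82 - (-229.11)
dH_rxn = 161.29 kJ:

161.29 kJ


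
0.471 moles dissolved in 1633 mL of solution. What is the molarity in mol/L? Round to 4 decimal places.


Convert volume to liters: V_L = V_mL / 1000.
V_L = 1633 / 1000 = 1.633 L
M = n / V_L = 0.471 / 1.633
M = 0.28842621 mol/L, rounded to 4 dp:

0.2884 mol/L


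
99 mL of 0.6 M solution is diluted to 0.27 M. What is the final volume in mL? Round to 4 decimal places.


Dilution: M1*V1 = M2*V2, solve for V2.
V2 = M1*V1 / M2
V2 = 0.6 * 99 / 0.27
V2 = 59.4 / 0.27
V2 = 220.0 mL, rounded to 4 dp:

220.0000 mL


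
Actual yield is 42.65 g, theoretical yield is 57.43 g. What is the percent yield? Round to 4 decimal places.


% yield = 100 * actual / theoretical
% yield = 100 * 42.65 / 57.43
% yield = 74.26432178 %, rounded to 4 dp:

74.2643 %


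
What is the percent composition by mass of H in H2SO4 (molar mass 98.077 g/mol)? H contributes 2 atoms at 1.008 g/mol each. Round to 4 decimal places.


pct = 100 * (n_elem * M_elem) / M_total
mass_contribution = 2 * 1.008 = 2.016 g/mol
pct = 100 * 2.016 / 98.077
pct = 2.0555278 %, rounded to 4 dp:

2.0555 %


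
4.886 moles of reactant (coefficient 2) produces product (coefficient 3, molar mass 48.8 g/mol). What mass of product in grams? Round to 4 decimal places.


Use the coefficient ratio to convert reactant moles to product moles, then multiply by the product's molar mass.
moles_P = moles_R * (coeff_P / coeff_R) = 4.886 * (3/2) = 7.329
mass_P = moles_P * M_P = 7.329 * 48.8
mass_P = 357.6552 g, rounded to 4 dp:

357.6552 g


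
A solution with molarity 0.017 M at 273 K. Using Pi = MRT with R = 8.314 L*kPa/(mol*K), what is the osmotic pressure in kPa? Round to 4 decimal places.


Osmotic pressure (van't Hoff): Pi = M*R*T.
RT = 8.314 * 273 = 2269.722
Pi = 0.017 * 2269.722
Pi = 38.585274 kPa, rounded to 4 dp:

38.5853 kPa


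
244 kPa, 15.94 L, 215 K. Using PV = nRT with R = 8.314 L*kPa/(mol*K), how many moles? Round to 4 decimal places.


PV = nRT, solve for n = PV / (RT).
PV = 244 * 15.94 = 3889.36
RT = 8.314 * 215 = 1787.51
n = 3889.36 / 1787.51
n = 2.17585356 mol, rounded to 4 dp:

2.1759 mol


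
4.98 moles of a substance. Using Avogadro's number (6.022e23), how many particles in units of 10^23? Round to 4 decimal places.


N = n * NA, then divide by 1e23 for the requested units.
N / 1e23 = n * 6.022
N / 1e23 = 4.98 * 6.022
N / 1e23 = 29.98956, rounded to 4 dp:

29.9896


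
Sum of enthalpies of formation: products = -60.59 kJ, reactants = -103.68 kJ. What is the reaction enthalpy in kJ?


dH_rxn = sum(dH_f products) - sum(dH_f reactants)
dH_rxn = -60.59 - (-103.68)
dH_rxn = 43.09 kJ:

43.09 kJ


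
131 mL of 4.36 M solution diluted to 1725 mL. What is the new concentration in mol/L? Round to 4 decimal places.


Dilution: M1*V1 = M2*V2, solve for M2.
M2 = M1*V1 / V2
M2 = 4.36 * 131 / 1725
M2 = 571.16 / 1725
M2 = 0.33110725 mol/L, rounded to 4 dp:

0.3311 mol/L


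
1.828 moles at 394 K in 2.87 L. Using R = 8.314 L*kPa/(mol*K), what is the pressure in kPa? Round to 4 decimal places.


PV = nRT, solve for P = nRT / V.
nRT = 1.828 * 8.314 * 394 = 5988.0088
P = 5988.0088 / 2.87
P = 2086.41421603 kPa, rounded to 4 dp:

2086.4142 kPa


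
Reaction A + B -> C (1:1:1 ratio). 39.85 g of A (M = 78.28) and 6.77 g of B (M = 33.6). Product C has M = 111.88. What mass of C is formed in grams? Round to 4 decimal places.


Find moles of each reactant; the smaller value is the limiting reagent in a 1:1:1 reaction, so moles_C equals moles of the limiter.
n_A = mass_A / M_A = 39.85 / 78.28 = 0.50907 mol
n_B = mass_B / M_B = 6.77 / 33.6 = 0.201488 mol
Limiting reagent: B (smaller), n_limiting = 0.201488 mol
mass_C = n_limiting * M_C = 0.201488 * 111.88
mass_C = 22.54247744 g, rounded to 4 dp:

22.5425 g


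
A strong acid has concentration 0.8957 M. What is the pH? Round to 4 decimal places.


A strong acid dissociates completely, so [H+] equals the given concentration.
pH = -log10([H+]) = -log10(0.8957)
pH = 0.04783743, rounded to 4 dp:

0.0478


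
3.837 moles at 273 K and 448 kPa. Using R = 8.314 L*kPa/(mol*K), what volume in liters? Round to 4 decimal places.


PV = nRT, solve for V = nRT / P.
nRT = 3.837 * 8.314 * 273 = 8708.9233
V = 8708.9233 / 448
V = 19.43956094 L, rounded to 4 dp:

19.4396 L


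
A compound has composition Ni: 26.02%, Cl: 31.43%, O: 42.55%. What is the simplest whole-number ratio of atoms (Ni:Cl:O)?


Assume 100 g of compound, divide each mass% by atomic mass to get moles, then normalize by the smallest to get a raw atom ratio.
Moles per 100 g: Ni: 26.02/58.693 = 0.4433, Cl: 31.43/35.453 = 0.8865, O: 42.55/15.999 = 2.6595
Raw ratio (divide by min = 0.4433): Ni: 1.0, Cl: 2.0, O: 5.999
Multiply by 1 to clear fractions: Ni: 1.0 ~= 1, Cl: 2.0 ~= 2, O: 5.999 ~= 6
Reduce by GCD to get the simplest whole-number ratio:

1:2:6


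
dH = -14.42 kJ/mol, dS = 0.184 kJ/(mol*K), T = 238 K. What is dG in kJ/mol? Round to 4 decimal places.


Gibbs: dG = dH - T*dS (consistent units, dS already in kJ/(mol*K)).
T*dS = 238 * 0.184 = 43.792
dG = -14.42 - (43.792)
dG = -58.212 kJ/mol, rounded to 4 dp:

-58.2120 kJ/mol


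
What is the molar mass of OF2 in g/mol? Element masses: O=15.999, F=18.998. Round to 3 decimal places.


M = sum(count * atomic_mass) over atoms.
M = 1*15.999 + 2*18.998
M = 15.999 + 37.996
M = 53.995 g/mol, rounded to 3 dp:

53.995 g/mol


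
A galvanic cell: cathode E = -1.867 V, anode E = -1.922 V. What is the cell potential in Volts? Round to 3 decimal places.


Standard cell potential: E_cell = E_cathode - E_anode.
E_cell = -1.867 - (-1.922)
E_cell = 0.055 V, rounded to 3 dp:

0.055 V


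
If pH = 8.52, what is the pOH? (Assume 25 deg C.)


At 25 deg C, pH + pOH = 14.
pOH = 14 - pH = 14 - 8.52
pOH = 5.48:

5.48


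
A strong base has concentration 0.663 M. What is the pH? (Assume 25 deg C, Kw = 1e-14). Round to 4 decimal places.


A strong base dissociates completely, so [OH-] equals the given concentration.
pOH = -log10([OH-]) = -log10(0.663) = 0.178486
pH = 14 - pOH = 14 - 0.178486
pH = 13.821514, rounded to 4 dp:

13.8215


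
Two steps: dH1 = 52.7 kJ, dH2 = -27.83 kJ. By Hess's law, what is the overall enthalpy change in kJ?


Hess's law: enthalpy is a state function, so add the step enthalpies.
dH_total = dH1 + dH2 = 52.7 + (-27.83)
dH_total = 24.87 kJ:

24.87 kJ


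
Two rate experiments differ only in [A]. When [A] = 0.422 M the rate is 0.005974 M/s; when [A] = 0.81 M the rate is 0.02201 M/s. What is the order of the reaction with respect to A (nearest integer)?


Rate is proportional to [A]^n, so rate2/rate1 = ([A]2/[A]1)^n. Take logs to solve for n.
rate2/rate1 = 0.02201 / 0.005974 = 3.6843
[A]2/[A]1 = 0.81 / 0.422 = 1.9194
n = ln(3.6843) / ln(1.9194) = 2.0
Nearest integer order:

2


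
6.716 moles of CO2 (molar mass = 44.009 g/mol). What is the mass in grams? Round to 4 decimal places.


mass = n * M
mass = 6.716 * 44.009
mass = 295.564444 g, rounded to 4 dp:

295.5644 g


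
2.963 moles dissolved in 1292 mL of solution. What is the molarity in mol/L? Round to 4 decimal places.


Convert volume to liters: V_L = V_mL / 1000.
V_L = 1292 / 1000 = 1.292 L
M = n / V_L = 2.963 / 1.292
M = 2.29334365 mol/L, rounded to 4 dp:

2.2933 mol/L


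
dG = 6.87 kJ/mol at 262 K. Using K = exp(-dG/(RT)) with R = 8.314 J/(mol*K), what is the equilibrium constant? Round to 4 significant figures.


dG is in kJ/mol; multiply by 1000 to match R in J/(mol*K).
RT = 8.314 * 262 = 2178.268 J/mol
exponent = -dG*1000 / (RT) = -(6.87*1000) / 2178.268 = -3.15388189
K = exp(-3.15388189)
K = 0.042686102, rounded to 4 significant figures:

0.04269


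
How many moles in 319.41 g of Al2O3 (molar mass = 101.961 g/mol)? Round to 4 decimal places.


n = mass / M
n = 319.41 / 101.961
n = 3.13266837 mol, rounded to 4 dp:

3.1327 mol


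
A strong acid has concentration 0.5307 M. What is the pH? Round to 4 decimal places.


A strong acid dissociates completely, so [H+] equals the given concentration.
pH = -log10([H+]) = -log10(0.5307)
pH = 0.27515091, rounded to 4 dp:

0.2752


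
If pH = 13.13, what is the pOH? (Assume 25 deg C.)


At 25 deg C, pH + pOH = 14.
pOH = 14 - pH = 14 - 13.13
pOH = 0.87:

0.87


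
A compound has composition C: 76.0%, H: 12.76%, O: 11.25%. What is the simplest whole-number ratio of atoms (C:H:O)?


Assume 100 g of compound, divide each mass% by atomic mass to get moles, then normalize by the smallest to get a raw atom ratio.
Moles per 100 g: C: 76.0/12.011 = 6.3275, H: 12.76/1.008 = 12.6587, O: 11.25/15.999 = 0.7032
Raw ratio (divide by min = 0.7032): C: 8.999, H: 18.002, O: 1.0
Multiply by 1 to clear fractions: C: 8.999 ~= 9, H: 18.002 ~= 18, O: 1.0 ~= 1
Reduce by GCD to get the simplest whole-number ratio:

9:18:1


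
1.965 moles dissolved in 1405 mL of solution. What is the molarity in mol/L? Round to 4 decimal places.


Convert volume to liters: V_L = V_mL / 1000.
V_L = 1405 / 1000 = 1.405 L
M = n / V_L = 1.965 / 1.405
M = 1.39857651 mol/L, rounded to 4 dp:

1.3986 mol/L


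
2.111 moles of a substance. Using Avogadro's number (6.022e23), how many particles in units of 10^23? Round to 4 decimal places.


N = n * NA, then divide by 1e23 for the requested units.
N / 1e23 = n * 6.022
N / 1e23 = 2.111 * 6.022
N / 1e23 = 12.712442, rounded to 4 dp:

12.7124


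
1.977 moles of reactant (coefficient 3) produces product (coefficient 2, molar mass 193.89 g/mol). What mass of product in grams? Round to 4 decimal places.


Use the coefficient ratio to convert reactant moles to product moles, then multiply by the product's molar mass.
moles_P = moles_R * (coeff_P / coeff_R) = 1.977 * (2/3) = 1.318
mass_P = moles_P * M_P = 1.318 * 193.89
mass_P = 255.54702 g, rounded to 4 dp:

255.5470 g


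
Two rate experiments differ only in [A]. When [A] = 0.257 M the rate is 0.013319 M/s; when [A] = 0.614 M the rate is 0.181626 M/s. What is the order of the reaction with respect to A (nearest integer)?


Rate is proportional to [A]^n, so rate2/rate1 = ([A]2/[A]1)^n. Take logs to solve for n.
rate2/rate1 = 0.181626 / 0.013319 = 13.6366
[A]2/[A]1 = 0.614 / 0.257 = 2.3891
n = ln(13.6366) / ln(2.3891) = 3.0
Nearest integer order:

3


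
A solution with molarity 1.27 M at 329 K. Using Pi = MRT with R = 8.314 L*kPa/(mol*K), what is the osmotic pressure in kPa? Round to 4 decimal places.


Osmotic pressure (van't Hoff): Pi = M*R*T.
RT = 8.314 * 329 = 2735.306
Pi = 1.27 * 2735.306
Pi = 3473.83862 kPa, rounded to 4 dp:

3473.8386 kPa


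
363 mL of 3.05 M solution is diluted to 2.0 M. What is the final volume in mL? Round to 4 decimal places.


Dilution: M1*V1 = M2*V2, solve for V2.
V2 = M1*V1 / M2
V2 = 3.05 * 363 / 2.0
V2 = 1107.15 / 2.0
V2 = 553.575 mL, rounded to 4 dp:

553.5750 mL


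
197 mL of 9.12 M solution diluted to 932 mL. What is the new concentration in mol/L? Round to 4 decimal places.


Dilution: M1*V1 = M2*V2, solve for M2.
M2 = M1*V1 / V2
M2 = 9.12 * 197 / 932
M2 = 1796.64 / 932
M2 = 1.92772532 mol/L, rounded to 4 dp:

1.9277 mol/L


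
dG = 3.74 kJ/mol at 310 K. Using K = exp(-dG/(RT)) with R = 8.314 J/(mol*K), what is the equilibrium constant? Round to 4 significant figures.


dG is in kJ/mol; multiply by 1000 to match R in J/(mol*K).
RT = 8.314 * 310 = 2577.34 J/mol
exponent = -dG*1000 / (RT) = -(3.74*1000) / 2577.34 = -1.45110851
K = exp(-1.45110851)
K = 0.23431041, rounded to 4 significant figures:

0.2343


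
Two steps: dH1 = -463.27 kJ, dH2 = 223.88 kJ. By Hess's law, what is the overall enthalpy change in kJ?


Hess's law: enthalpy is a state function, so add the step enthalpies.
dH_total = dH1 + dH2 = -463.27 + (223.88)
dH_total = -239.39 kJ:

-239.39 kJ


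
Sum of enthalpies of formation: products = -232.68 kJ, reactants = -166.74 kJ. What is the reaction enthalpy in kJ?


dH_rxn = sum(dH_f products) - sum(dH_f reactants)
dH_rxn = -232.68 - (-166.74)
dH_rxn = -65.94 kJ:

-65.94 kJ


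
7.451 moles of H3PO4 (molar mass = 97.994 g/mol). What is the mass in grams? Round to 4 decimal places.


mass = n * M
mass = 7.451 * 97.994
mass = 730.153294 g, rounded to 4 dp:

730.1533 g


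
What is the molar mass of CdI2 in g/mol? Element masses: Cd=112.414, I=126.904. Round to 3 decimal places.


M = sum(count * atomic_mass) over atoms.
M = 1*112.414 + 2*126.904
M = 112.414 + 253.808
M = 366.222 g/mol, rounded to 3 dp:

366.222 g/mol


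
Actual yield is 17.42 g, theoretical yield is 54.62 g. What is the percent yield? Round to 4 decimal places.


% yield = 100 * actual / theoretical
% yield = 100 * 17.42 / 54.62
% yield = 31.89307946 %, rounded to 4 dp:

31.8931 %


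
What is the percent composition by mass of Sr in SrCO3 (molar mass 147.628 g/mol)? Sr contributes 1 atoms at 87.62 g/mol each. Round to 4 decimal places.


pct = 100 * (n_elem * M_elem) / M_total
mass_contribution = 1 * 87.62 = 87.62 g/mol
pct = 100 * 87.62 / 147.628
pct = 59.35188447 %, rounded to 4 dp:

59.3519 %


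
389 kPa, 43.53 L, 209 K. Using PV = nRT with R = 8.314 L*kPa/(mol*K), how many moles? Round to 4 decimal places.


PV = nRT, solve for n = PV / (RT).
PV = 389 * 43.53 = 16933.17
RT = 8.314 * 209 = 1737.626
n = 16933.17 / 1737.626
n = 9.74500266 mol, rounded to 4 dp:

9.7450 mol


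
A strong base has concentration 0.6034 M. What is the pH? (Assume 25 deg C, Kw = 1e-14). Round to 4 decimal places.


A strong base dissociates completely, so [OH-] equals the given concentration.
pOH = -log10([OH-]) = -log10(0.6034) = 0.219395
pH = 14 - pOH = 14 - 0.219395
pH = 13.780605, rounded to 4 dp:

13.7806
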